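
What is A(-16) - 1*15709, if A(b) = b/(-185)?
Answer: -2906149/185 ≈ -15709.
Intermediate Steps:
A(b) = -b/185 (A(b) = b*(-1/185) = -b/185)
A(-16) - 1*15709 = -1/185*(-16) - 1*15709 = 16/185 - 15709 = -2906149/185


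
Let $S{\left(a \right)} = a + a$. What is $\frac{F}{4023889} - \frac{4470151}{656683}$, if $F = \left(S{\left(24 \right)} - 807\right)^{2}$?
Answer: $- \frac{17609088837916}{2642419500187} \approx -6.664$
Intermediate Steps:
$S{\left(a \right)} = 2 a$
$F = 576081$ ($F = \left(2 \cdot 24 - 807\right)^{2} = \left(48 - 807\right)^{2} = \left(-759\right)^{2} = 576081$)
$\frac{F}{4023889} - \frac{4470151}{656683} = \frac{576081}{4023889} - \frac{4470151}{656683} = - \frac{17609088837916}{2642419500187}$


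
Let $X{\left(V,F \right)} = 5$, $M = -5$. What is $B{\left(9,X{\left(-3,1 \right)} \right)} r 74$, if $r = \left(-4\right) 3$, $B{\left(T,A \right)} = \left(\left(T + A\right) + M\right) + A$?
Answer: $-12432$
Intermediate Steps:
$B{\left(T,A \right)} = -5 + T + 2 A$ ($B{\left(T,A \right)} = \left(\left(T + A\right) - 5\right) + A = \left(\left(A + T\right) - 5\right) + A = \left(-5 + A + T\right) + A = -5 + T + 2 A$)
$r = -12$
$B{\left(9,X{\left(-3,1 \right)} \right)} r 74 = \left(-5 + 9 + 2 \cdot 5\right) \left(-12\right) 74 = \left(-5 + 9 + 10\right) \left(-12\right) 74 = 14 \left(-12\right) 74 = \left(-168\right) 74 = -12432$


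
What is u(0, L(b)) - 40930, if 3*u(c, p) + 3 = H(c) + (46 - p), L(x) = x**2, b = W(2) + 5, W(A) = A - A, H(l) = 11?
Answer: -122761/3 ≈ -40920.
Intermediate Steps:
W(A) = 0
b = 5 (b = 0 + 5 = 5)
u(c, p) = 18 - p/3 (u(c, p) = -1 + (11 + (46 - p))/3 = -1 + (57 - p)/3 = -1 + (19 - p/3) = 18 - p/3)
u(0, L(b)) - 40930 = (18 - 1/3*5**2) - 40930 = (18 - 1/3*25) - 40930 = (18 - 25/3) - 40930 = 29/3 - 40930 = -122761/3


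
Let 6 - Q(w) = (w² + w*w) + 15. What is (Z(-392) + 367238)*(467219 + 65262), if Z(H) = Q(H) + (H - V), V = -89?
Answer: 31734802638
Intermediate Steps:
Q(w) = -9 - 2*w² (Q(w) = 6 - ((w² + w*w) + 15) = 6 - ((w² + w²) + 15) = 6 - (2*w² + 15) = 6 - (15 + 2*w²) = 6 + (-15 - 2*w²) = -9 - 2*w²)
Z(H) = 80 + H - 2*H² (Z(H) = (-9 - 2*H²) + (H - 1*(-89)) = (-9 - 2*H²) + (H + 89) = (-9 - 2*H²) + (89 + H) = 80 + H - 2*H²)
(Z(-392) + 367238)*(467219 + 65262) = ((80 - 392 - 2*(-392)²) + 367238)*(467219 + 65262) = ((80 - 392 - 2*153664) + 367238)*532481 = ((80 - 392 - 307328) + 367238)*532481 = (-307640 + 367238)*532481 = 59598*532481 = 31734802638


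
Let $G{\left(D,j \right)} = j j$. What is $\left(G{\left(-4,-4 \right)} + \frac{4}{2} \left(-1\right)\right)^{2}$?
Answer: $196$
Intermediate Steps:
$G{\left(D,j \right)} = j^{2}$
$\left(G{\left(-4,-4 \right)} + \frac{4}{2} \left(-1\right)\right)^{2} = \left(\left(-4\right)^{2} + \frac{4}{2} \left(-1\right)\right)^{2} = \left(16 + 4 \cdot \frac{1}{2} \left(-1\right)\right)^{2} = \left(16 + 2 \left(-1\right)\right)^{2} = \left(16 - 2\right)^{2} = 14^{2} = 196$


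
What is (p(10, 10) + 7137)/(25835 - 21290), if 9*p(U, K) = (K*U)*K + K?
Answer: 65243/40905 ≈ 1.5950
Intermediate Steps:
p(U, K) = K/9 + U*K²/9 (p(U, K) = ((K*U)*K + K)/9 = (U*K² + K)/9 = (K + U*K²)/9 = K/9 + U*K²/9)
(p(10, 10) + 7137)/(25835 - 21290) = ((⅑)*10*(1 + 10*10) + 7137)/(25835 - 21290) = ((⅑)*10*(1 + 100) + 7137)/4545 = ((⅑)*10*101 + 7137)*(1/4545) = (1010/9 + 7137)*(1/4545) = (65243/9)*(1/4545) = 65243/40905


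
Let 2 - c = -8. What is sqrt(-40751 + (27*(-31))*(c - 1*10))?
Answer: I*sqrt(40751) ≈ 201.87*I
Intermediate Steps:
c = 10 (c = 2 - 1*(-8) = 2 + 8 = 10)
sqrt(-40751 + (27*(-31))*(c - 1*10)) = sqrt(-40751 + (27*(-31))*(10 - 1*10)) = sqrt(-40751 - 837*(10 - 10)) = sqrt(-40751 - 837*0) = sqrt(-40751 + 0) = sqrt(-40751) = I*sqrt(40751)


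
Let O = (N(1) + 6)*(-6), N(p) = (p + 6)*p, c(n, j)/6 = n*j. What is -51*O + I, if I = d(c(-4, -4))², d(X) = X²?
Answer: 84938634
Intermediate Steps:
c(n, j) = 6*j*n (c(n, j) = 6*(n*j) = 6*(j*n) = 6*j*n)
N(p) = p*(6 + p) (N(p) = (6 + p)*p = p*(6 + p))
O = -78 (O = (1*(6 + 1) + 6)*(-6) = (1*7 + 6)*(-6) = (7 + 6)*(-6) = 13*(-6) = -78)
I = 84934656 (I = ((6*(-4)*(-4))²)² = (96²)² = 9216² = 84934656)
-51*O + I = -51*(-78) + 84934656 = 3978 + 84934656 = 84938634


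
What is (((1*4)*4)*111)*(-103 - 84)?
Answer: -332112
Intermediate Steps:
(((1*4)*4)*111)*(-103 - 84) = ((4*4)*111)*(-187) = (16*111)*(-187) = 1776*(-187) = -332112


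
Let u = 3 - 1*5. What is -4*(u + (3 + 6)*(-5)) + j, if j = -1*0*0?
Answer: 188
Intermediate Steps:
u = -2 (u = 3 - 5 = -2)
j = 0 (j = 0*0 = 0)
-4*(u + (3 + 6)*(-5)) + j = -4*(-2 + (3 + 6)*(-5)) + 0 = -4*(-2 + 9*(-5)) + 0 = -4*(-2 - 45) + 0 = -4*(-47) + 0 = 188 + 0 = 188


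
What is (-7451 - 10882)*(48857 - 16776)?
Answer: -588140973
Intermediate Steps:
(-7451 - 10882)*(48857 - 16776) = -18333*32081 = -588140973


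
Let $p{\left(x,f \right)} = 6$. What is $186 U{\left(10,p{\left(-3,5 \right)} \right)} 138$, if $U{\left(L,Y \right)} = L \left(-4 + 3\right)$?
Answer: $-256680$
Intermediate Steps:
$U{\left(L,Y \right)} = - L$ ($U{\left(L,Y \right)} = L \left(-1\right) = - L$)
$186 U{\left(10,p{\left(-3,5 \right)} \right)} 138 = 186 \left(\left(-1\right) 10\right) 138 = 186 \left(-10\right) 138 = \left(-1860\right) 138 = -256680$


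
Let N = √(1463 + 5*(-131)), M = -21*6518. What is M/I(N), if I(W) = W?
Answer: -68439*√202/202 ≈ -4815.4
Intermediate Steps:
M = -136878
N = 2*√202 (N = √(1463 - 655) = √808 = 2*√202 ≈ 28.425)
M/I(N) = -136878*√202/404 = -68439*√202/202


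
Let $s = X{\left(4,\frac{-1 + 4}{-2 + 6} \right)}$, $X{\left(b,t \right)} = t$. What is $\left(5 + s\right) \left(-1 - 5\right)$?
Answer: $- \frac{69}{2} \approx -34.5$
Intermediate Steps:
$s = \frac{3}{4}$ ($s = \frac{-1 + 4}{-2 + 6} = \frac{3}{4} \approx 0.75$)
$\left(5 + s\right) \left(-1 - 5\right) = \left(5 + \frac{3}{4}\right) \left(-1 - 5\right) = \frac{23 \left(-1 - 5\right)}{4} = \frac{23}{4} \left(-6\right) = - \frac{69}{2}$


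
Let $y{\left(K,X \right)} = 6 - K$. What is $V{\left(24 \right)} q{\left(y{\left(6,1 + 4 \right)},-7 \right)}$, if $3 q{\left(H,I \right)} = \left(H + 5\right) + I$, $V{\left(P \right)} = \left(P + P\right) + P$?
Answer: $-48$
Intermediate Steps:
$V{\left(P \right)} = 3 P$ ($V{\left(P \right)} = 2 P + P = 3 P$)
$q{\left(H,I \right)} = \frac{5}{3} + \frac{H}{3} + \frac{I}{3}$ ($q{\left(H,I \right)} = \frac{\left(H + 5\right) + I}{3} = \frac{\left(5 + H\right) + I}{3} = \frac{5 + H + I}{3} = \frac{5}{3} + \frac{H}{3} + \frac{I}{3}$)
$V{\left(24 \right)} q{\left(y{\left(6,1 + 4 \right)},-7 \right)} = 3 \cdot 24 \left(\frac{5}{3} + \frac{6 - 6}{3} + \frac{1}{3} \left(-7\right)\right) = 72 \left(\frac{5}{3} + \frac{6 - 6}{3} - \frac{7}{3}\right) = 72 \left(\frac{5}{3} + \frac{1}{3} \cdot 0 - \frac{7}{3}\right) = 72 \left(\frac{5}{3} + 0 - \frac{7}{3}\right) = 72 \left(- \frac{2}{3}\right) = -48$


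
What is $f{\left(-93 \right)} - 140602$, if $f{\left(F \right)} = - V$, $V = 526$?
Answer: $-141128$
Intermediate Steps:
$f{\left(F \right)} = -526$ ($f{\left(F \right)} = \left(-1\right) 526 = -526$)
$f{\left(-93 \right)} - 140602 = -526 - 140602 = -141128$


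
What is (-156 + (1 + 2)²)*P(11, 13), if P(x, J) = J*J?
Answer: -24843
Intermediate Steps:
P(x, J) = J²
(-156 + (1 + 2)²)*P(11, 13) = (-156 + (1 + 2)²)*13² = (-156 + 3²)*169 = (-156 + 9)*169 = -147*169 = -24843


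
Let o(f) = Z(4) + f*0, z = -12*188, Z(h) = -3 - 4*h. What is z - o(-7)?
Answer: -2237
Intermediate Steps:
z = -2256
o(f) = -19 (o(f) = (-3 - 4*4) + f*0 = (-3 - 16) + 0 = -19 + 0 = -19)
z - o(-7) = -2256 - 1*(-19) = -2256 + 19 = -2237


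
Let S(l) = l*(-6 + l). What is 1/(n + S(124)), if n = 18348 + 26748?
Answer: 1/59728 ≈ 1.6743e-5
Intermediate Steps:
n = 45096
1/(n + S(124)) = 1/(45096 + 124*(-6 + 124)) = 1/(45096 + 124*118) = 1/(45096 + 14632) = 1/59728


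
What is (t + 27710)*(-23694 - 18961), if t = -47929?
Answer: 862441445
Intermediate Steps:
(t + 27710)*(-23694 - 18961) = (-47929 + 27710)*(-23694 - 18961) = -20219*(-42655) = 862441445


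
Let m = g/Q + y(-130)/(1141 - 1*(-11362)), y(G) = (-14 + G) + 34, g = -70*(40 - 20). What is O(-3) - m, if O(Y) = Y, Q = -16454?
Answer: -316433673/102862181 ≈ -3.0763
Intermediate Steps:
g = -1400 (g = -70*20 = -1400)
y(G) = 20 + G
m = 7847130/102862181 (m = -1400/(-16454) + (20 - 130)/(1141 - 1*(-11362)) = -1400*(-1/16454) - 110/(1141 + 11362) = 700/8227 - 110/12503 = 7847130/102862181 ≈ 0.076288)
O(-3) - m = -3 - 1*7847130/102862181 = -3 - 7847130/102862181 = -316433673/102862181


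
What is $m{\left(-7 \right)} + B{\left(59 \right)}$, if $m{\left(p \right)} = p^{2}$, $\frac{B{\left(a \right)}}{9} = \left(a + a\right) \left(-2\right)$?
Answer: $-2075$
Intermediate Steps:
$B{\left(a \right)} = - 36 a$ ($B{\left(a \right)} = 9 \left(a + a\right) \left(-2\right) = 9 \cdot 2 a \left(-2\right) = 9 \left(- 4 a\right) = - 36 a$)
$m{\left(-7 \right)} + B{\left(59 \right)} = \left(-7\right)^{2} - 2124 = 49 - 2124 = -2075$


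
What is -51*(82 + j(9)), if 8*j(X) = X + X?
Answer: -17187/4 ≈ -4296.8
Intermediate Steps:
j(X) = X/4 (j(X) = (X + X)/8 = (2*X)/8 = X/4)
-51*(82 + j(9)) = -51*(82 + (1/4)*9) = -51*(82 + 9/4) = -51*337/4 = -17187/4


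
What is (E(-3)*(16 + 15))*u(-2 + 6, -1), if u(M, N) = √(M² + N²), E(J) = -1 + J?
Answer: -124*√17 ≈ -511.27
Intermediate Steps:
(E(-3)*(16 + 15))*u(-2 + 6, -1) = ((-1 - 3)*(16 + 15))*√((-2 + 6)² + (-1)²) = (-4*31)*√(4² + 1) = -124*√(16 + 1) = -124*√17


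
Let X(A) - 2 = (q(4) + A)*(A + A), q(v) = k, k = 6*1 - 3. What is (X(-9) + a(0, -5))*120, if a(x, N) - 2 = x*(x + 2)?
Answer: 13440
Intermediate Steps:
k = 3 (k = 6 - 3 = 3)
q(v) = 3
a(x, N) = 2 + x*(2 + x) (a(x, N) = 2 + x*(x + 2) = 2 + x*(2 + x))
X(A) = 2 + 2*A*(3 + A) (X(A) = 2 + (3 + A)*(A + A) = 2 + (3 + A)*(2*A) = 2 + 2*A*(3 + A))
(X(-9) + a(0, -5))*120 = ((2 + 2*(-9)**2 + 6*(-9)) + (2 + 0**2 + 2*0))*120 = ((2 + 2*81 - 54) + (2 + 0 + 0))*120 = ((2 + 162 - 54) + 2)*120 = (110 + 2)*120 = 112*120 = 13440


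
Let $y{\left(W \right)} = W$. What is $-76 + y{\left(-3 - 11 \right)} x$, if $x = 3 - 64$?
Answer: $778$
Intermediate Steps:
$x = -61$ ($x = 3 - 64 = -61$)
$-76 + y{\left(-3 - 11 \right)} x = -76 + \left(-3 - 11\right) \left(-61\right) = -76 - -854 = -76 + 854 = 778$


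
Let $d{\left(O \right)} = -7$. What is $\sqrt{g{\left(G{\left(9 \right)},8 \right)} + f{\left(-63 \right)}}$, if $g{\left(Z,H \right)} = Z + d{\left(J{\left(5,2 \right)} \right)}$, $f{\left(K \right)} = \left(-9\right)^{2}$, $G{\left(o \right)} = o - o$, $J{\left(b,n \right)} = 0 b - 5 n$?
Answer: $\sqrt{74} \approx 8.6023$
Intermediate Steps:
$J{\left(b,n \right)} = - 5 n$ ($J{\left(b,n \right)} = 0 - 5 n = - 5 n$)
$G{\left(o \right)} = 0$
$f{\left(K \right)} = 81$
$g{\left(Z,H \right)} = -7 + Z$ ($g{\left(Z,H \right)} = Z - 7 = -7 + Z$)
$\sqrt{g{\left(G{\left(9 \right)},8 \right)} + f{\left(-63 \right)}} = \sqrt{\left(-7 + 0\right) + 81} = \sqrt{-7 + 81} = \sqrt{74}$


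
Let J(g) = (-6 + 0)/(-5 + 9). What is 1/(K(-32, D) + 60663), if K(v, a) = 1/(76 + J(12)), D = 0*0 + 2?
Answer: 149/9038789 ≈ 1.6484e-5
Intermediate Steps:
J(g) = -3/2 (J(g) = -6/4 = -6*¼ = -3/2)
D = 2 (D = 0 + 2 = 2)
K(v, a) = 2/149 (K(v, a) = 1/(76 - 3/2) = 1/(149/2) = 2/149)
1/(K(-32, D) + 60663) = 1/(2/149 + 60663) = 1/(9038789/149) = 149/9038789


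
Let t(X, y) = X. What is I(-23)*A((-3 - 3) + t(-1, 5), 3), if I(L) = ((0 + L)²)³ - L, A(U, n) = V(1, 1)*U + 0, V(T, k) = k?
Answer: -1036251384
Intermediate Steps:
A(U, n) = U (A(U, n) = 1*U + 0 = U + 0 = U)
I(L) = L⁶ - L (I(L) = (L²)³ - L = L⁶ - L)
I(-23)*A((-3 - 3) + t(-1, 5), 3) = ((-23)⁶ - 1*(-23))*((-3 - 3) - 1) = (148035889 + 23)*(-6 - 1) = 148035912*(-7) = -1036251384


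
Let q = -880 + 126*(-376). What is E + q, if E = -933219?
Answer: -981475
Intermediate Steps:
q = -48256 (q = -880 - 47376 = -48256)
E + q = -933219 - 48256 = -981475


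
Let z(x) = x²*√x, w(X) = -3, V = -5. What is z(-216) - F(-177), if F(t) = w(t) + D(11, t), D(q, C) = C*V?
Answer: -882 + 279936*I*√6 ≈ -882.0 + 6.857e+5*I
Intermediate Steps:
z(x) = x^(5/2)
D(q, C) = -5*C (D(q, C) = C*(-5) = -5*C)
F(t) = -3 - 5*t
z(-216) - F(-177) = (-216)^(5/2) - (-3 - 5*(-177)) = 279936*I*√6 - (-3 + 885) = 279936*I*√6 - 1*882 = 279936*I*√6 - 882 = -882 + 279936*I*√6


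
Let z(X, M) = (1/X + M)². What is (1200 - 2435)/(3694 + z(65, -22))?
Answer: -5217875/17649191 ≈ -0.29564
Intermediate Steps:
z(X, M) = (M + 1/X)²
(1200 - 2435)/(3694 + z(65, -22)) = (1200 - 2435)/(3694 + (1 - 22*65)²/65²) = -1235/(3694 + (1 - 1430)²/4225) = -1235/(3694 + (1/4225)*(-1429)²) = -1235/(3694 + (1/4225)*2042041) = -1235/(3694 + 2042041/4225) = -1235/17649191/4225 = -1235*4225/17649191 = -5217875/17649191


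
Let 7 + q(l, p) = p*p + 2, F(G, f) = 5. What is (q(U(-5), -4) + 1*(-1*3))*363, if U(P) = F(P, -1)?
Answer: 2904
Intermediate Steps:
U(P) = 5
q(l, p) = -5 + p**2 (q(l, p) = -7 + (p*p + 2) = -7 + (p**2 + 2) = -7 + (2 + p**2) = -5 + p**2)
(q(U(-5), -4) + 1*(-1*3))*363 = ((-5 + (-4)**2) + 1*(-1*3))*363 = ((-5 + 16) + 1*(-3))*363 = (11 - 3)*363 = 8*363 = 2904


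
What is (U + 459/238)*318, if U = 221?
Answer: 496239/7 ≈ 70891.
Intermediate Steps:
(U + 459/238)*318 = (221 + 459/238)*318 = (221 + 459*(1/238))*318 = (221 + 27/14)*318 = (3121/14)*318 = 496239/7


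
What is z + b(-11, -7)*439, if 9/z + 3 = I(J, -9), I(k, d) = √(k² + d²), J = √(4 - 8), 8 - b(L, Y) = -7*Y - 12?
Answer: -865681/68 + 9*√77/68 ≈ -12729.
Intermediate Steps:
b(L, Y) = 20 + 7*Y (b(L, Y) = 8 - (-7*Y - 12) = 8 - (-12 - 7*Y) = 8 + (12 + 7*Y) = 20 + 7*Y)
J = 2*I (J = √(-4) = 2*I ≈ 2.0*I)
I(k, d) = √(d² + k²)
z = 9/(-3 + √77) (z = 9/(-3 + √((-9)² + (2*I)²)) = 9/(-3 + √(81 - 4)) = 9/(-3 + √77) ≈ 1.5585)
z + b(-11, -7)*439 = (27/68 + 9*√77/68) + (20 + 7*(-7))*439 = (27/68 + 9*√77/68) + (20 - 49)*439 = (27/68 + 9*√77/68) - 29*439 = (27/68 + 9*√77/68) - 12731 = -865681/68 + 9*√77/68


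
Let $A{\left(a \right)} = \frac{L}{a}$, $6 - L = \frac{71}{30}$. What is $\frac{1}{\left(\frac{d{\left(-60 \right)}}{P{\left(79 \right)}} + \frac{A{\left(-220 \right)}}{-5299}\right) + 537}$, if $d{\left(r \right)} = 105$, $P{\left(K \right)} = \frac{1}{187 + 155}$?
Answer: $\frac{34973400}{1274675509909} \approx 2.7437 \cdot 10^{-5}$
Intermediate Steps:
$P{\left(K \right)} = \frac{1}{342}$
$L = \frac{109}{30}$ ($L = 6 - \frac{71}{30} = \frac{109}{30} \approx 3.6333$)
$A{\left(a \right)} = \frac{109}{30 a}$
$\frac{1}{\left(\frac{d{\left(-60 \right)}}{P{\left(79 \right)}} + \frac{A{\left(-220 \right)}}{-5299}\right) + 537} = \frac{1}{\left(105 \frac{1}{\frac{1}{342}} + \frac{\frac{109}{30} \frac{1}{-220}}{-5299}\right) + 537} = \frac{1}{\left(105 \cdot 342 + \frac{109}{30} \left(- \frac{1}{220}\right) \left(- \frac{1}{5299}\right)\right) + 537} = \frac{1}{\left(35910 - - \frac{109}{34973400}\right) + 537} = \frac{1}{\left(35910 + \frac{109}{34973400}\right) + 537} = \frac{1}{\frac{1255894794109}{34973400} + 537} = \frac{1}{\frac{1274675509909}{34973400}} = \frac{34973400}{1274675509909}$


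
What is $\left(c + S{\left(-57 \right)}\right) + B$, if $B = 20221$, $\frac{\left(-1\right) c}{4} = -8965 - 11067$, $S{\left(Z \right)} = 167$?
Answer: $100516$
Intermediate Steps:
$c = 80128$ ($c = - 4 \left(-8965 - 11067\right) = \left(-4\right) \left(-20032\right) = 80128$)
$\left(c + S{\left(-57 \right)}\right) + B = \left(80128 + 167\right) + 20221 = 80295 + 20221 = 100516$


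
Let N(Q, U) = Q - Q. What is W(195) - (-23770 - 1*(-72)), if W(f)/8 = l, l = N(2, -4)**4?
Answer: 23698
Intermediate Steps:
N(Q, U) = 0
l = 0 (l = 0**4 = 0)
W(f) = 0 (W(f) = 8*0 = 0)
W(195) - (-23770 - 1*(-72)) = 0 - (-23770 - 1*(-72)) = 0 - (-23770 + 72) = 0 - 1*(-23698) = 0 + 23698 = 23698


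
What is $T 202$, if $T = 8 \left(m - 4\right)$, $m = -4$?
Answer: $-12928$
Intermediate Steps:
$T = -64$ ($T = 8 \left(-4 - 4\right) = 8 \left(-8\right) = -64$)
$T 202 = \left(-64\right) 202 = -12928$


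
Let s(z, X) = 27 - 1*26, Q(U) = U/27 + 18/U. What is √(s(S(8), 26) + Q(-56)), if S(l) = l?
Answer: I*√22155/126 ≈ 1.1813*I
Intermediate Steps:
Q(U) = 18/U + U/27 (Q(U) = U*(1/27) + 18/U = U/27 + 18/U = 18/U + U/27)
s(z, X) = 1 (s(z, X) = 27 - 26 = 1)
√(s(S(8), 26) + Q(-56)) = √(1 + (18/(-56) + (1/27)*(-56))) = √(1 + (18*(-1/56) - 56/27)) = √(1 + (-9/28 - 56/27)) = √(1 - 1811/756) = √(-1055/756) = I*√22155/126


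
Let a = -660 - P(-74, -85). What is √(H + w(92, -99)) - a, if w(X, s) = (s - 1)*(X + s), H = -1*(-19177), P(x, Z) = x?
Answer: 586 + √19877 ≈ 726.99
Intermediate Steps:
a = -586 (a = -660 - 1*(-74) = -660 + 74 = -586)
H = 19177
w(X, s) = (-1 + s)*(X + s)
√(H + w(92, -99)) - a = √(19177 + ((-99)² - 1*92 - 1*(-99) + 92*(-99))) - 1*(-586) = √(19177 + (9801 - 92 + 99 - 9108)) + 586 = √(19177 + 700) + 586 = √19877 + 586 = 586 + √19877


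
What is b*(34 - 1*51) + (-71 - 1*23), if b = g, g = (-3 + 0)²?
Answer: -247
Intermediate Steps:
g = 9 (g = (-3)² = 9)
b = 9
b*(34 - 1*51) + (-71 - 1*23) = 9*(34 - 1*51) + (-71 - 1*23) = 9*(34 - 51) + (-71 - 23) = 9*(-17) - 94 = -153 - 94 = -247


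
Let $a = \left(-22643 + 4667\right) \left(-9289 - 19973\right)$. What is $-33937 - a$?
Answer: $-526047649$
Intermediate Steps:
$a = 526013712$ ($a = \left(-17976\right) \left(-29262\right) = 526013712$)
$-33937 - a = -33937 - 526013712 = -526047649$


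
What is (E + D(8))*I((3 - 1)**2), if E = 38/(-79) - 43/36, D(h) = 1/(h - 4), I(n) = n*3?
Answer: -4054/237 ≈ -17.105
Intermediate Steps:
I(n) = 3*n
D(h) = 1/(-4 + h)
E = -4765/2844 (E = 38*(-1/79) - 43*1/36 = -38/79 - 43/36 = -4765/2844 ≈ -1.6755)
(E + D(8))*I((3 - 1)**2) = (-4765/2844 + 1/(-4 + 8))*(3*(3 - 1)**2) = (-4765/2844 + 1/4)*(3*2**2) = (-4765/2844 + 1/4)*(3*4) = -2027/1422*12 = -4054/237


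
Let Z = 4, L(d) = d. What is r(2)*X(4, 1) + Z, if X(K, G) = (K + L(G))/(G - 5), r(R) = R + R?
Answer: -1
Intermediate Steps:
r(R) = 2*R
X(K, G) = (G + K)/(-5 + G) (X(K, G) = (K + G)/(G - 5) = (G + K)/(-5 + G))
r(2)*X(4, 1) + Z = (2*2)*((1 + 4)/(-5 + 1)) + 4 = 4*(5/(-4)) + 4 = 4*(-¼*5) + 4 = 4*(-5/4) + 4 = -5 + 4 = -1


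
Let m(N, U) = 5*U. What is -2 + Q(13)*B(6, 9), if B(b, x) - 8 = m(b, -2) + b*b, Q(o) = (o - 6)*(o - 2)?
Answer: 2616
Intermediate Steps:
Q(o) = (-6 + o)*(-2 + o)
B(b, x) = -2 + b**2 (B(b, x) = 8 + (5*(-2) + b*b) = 8 + (-10 + b**2) = -2 + b**2)
-2 + Q(13)*B(6, 9) = -2 + (12 + 13**2 - 8*13)*(-2 + 6**2) = -2 + (12 + 169 - 104)*(-2 + 36) = -2 + 77*34 = -2 + 2618 = 2616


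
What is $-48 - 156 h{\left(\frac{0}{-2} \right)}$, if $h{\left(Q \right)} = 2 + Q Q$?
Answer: $-360$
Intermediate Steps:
$h{\left(Q \right)} = 2 + Q^{2}$
$-48 - 156 h{\left(\frac{0}{-2} \right)} = -48 - 156 \left(2 + \left(\frac{0}{-2}\right)^{2}\right) = -48 - 156 \left(2 + \left(0 \left(- \frac{1}{2}\right)\right)^{2}\right) = -48 - 156 \left(2 + 0^{2}\right) = -48 - 156 \left(2 + 0\right) = -48 - 312 = -360$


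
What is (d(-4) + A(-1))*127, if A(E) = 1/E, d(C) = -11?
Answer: -1524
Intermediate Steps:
A(E) = 1/E
(d(-4) + A(-1))*127 = (-11 + 1/(-1))*127 = (-11 - 1)*127 = -12*127 = -1524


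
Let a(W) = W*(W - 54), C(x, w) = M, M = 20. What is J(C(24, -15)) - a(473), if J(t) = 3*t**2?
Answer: -196987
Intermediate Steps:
C(x, w) = 20
a(W) = W*(-54 + W)
J(C(24, -15)) - a(473) = 3*20**2 - 473*(-54 + 473) = 3*400 - 473*419 = 1200 - 1*198187 = 1200 - 198187 = -196987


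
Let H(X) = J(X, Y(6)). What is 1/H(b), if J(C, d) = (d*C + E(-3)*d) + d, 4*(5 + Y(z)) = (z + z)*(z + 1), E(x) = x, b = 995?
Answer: 1/15888 ≈ 6.2941e-5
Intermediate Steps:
Y(z) = -5 + z*(1 + z)/2 (Y(z) = -5 + ((z + z)*(z + 1))/4 = -5 + ((2*z)*(1 + z))/4 = -5 + (2*z*(1 + z))/4 = -5 + z*(1 + z)/2)
J(C, d) = -2*d + C*d (J(C, d) = (d*C - 3*d) + d = (C*d - 3*d) + d = (-3*d + C*d) + d = -2*d + C*d)
H(X) = -32 + 16*X (H(X) = (-5 + (1/2)*6 + (1/2)*6**2)*(-2 + X) = (-5 + 3 + (1/2)*36)*(-2 + X) = (-5 + 3 + 18)*(-2 + X) = 16*(-2 + X) = -32 + 16*X)
1/H(b) = 1/(-32 + 16*995) = 1/(-32 + 15920) = 1/15888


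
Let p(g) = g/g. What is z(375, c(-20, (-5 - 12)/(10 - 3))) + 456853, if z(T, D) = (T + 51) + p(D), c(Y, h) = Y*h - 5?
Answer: 457280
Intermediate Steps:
p(g) = 1
c(Y, h) = -5 + Y*h
z(T, D) = 52 + T (z(T, D) = (T + 51) + 1 = (51 + T) + 1 = 52 + T)
z(375, c(-20, (-5 - 12)/(10 - 3))) + 456853 = (52 + 375) + 456853 = 427 + 456853 = 457280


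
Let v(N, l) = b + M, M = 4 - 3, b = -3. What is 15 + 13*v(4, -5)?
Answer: -11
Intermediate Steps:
M = 1
v(N, l) = -2 (v(N, l) = -3 + 1 = -2)
15 + 13*v(4, -5) = 15 + 13*(-2) = 15 - 26 = -11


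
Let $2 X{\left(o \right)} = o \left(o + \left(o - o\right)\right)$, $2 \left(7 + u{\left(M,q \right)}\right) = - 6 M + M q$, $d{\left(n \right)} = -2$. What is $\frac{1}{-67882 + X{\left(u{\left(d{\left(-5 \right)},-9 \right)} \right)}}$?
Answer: $- \frac{1}{67850} \approx -1.4738 \cdot 10^{-5}$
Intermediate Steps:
$u{\left(M,q \right)} = -7 - 3 M + \frac{M q}{2}$ ($u{\left(M,q \right)} = -7 + \frac{- 6 M + M q}{2} = -7 + \left(- 3 M + \frac{M q}{2}\right) = -7 - 3 M + \frac{M q}{2}$)
$X{\left(o \right)} = \frac{o^{2}}{2}$ ($X{\left(o \right)} = \frac{o \left(o + \left(o - o\right)\right)}{2} = \frac{o \left(o + 0\right)}{2} = \frac{o o}{2} = \frac{o^{2}}{2}$)
$\frac{1}{-67882 + X{\left(u{\left(d{\left(-5 \right)},-9 \right)} \right)}} = \frac{1}{-67882 + \frac{\left(-7 - -6 + \frac{1}{2} \left(-2\right) \left(-9\right)\right)^{2}}{2}} = \frac{1}{-67882 + \frac{\left(-7 + 6 + 9\right)^{2}}{2}} = \frac{1}{-67882 + \frac{8^{2}}{2}} = \frac{1}{-67882 + \frac{1}{2} \cdot 64} = \frac{1}{-67882 + 32} = \frac{1}{-67850} = - \frac{1}{67850}$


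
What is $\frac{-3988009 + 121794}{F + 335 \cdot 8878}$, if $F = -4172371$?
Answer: $\frac{3866215}{1198241} \approx 3.2266$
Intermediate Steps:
$\frac{-3988009 + 121794}{F + 335 \cdot 8878} = \frac{-3988009 + 121794}{-4172371 + 335 \cdot 8878} = - \frac{3866215}{-4172371 + 2974130} = - \frac{3866215}{-1198241} = \left(-3866215\right) \left(- \frac{1}{1198241}\right) = \frac{3866215}{1198241}$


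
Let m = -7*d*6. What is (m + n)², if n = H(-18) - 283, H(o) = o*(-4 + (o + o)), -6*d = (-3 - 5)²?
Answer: 783225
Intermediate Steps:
d = -32/3 (d = -(-3 - 5)²/6 = -⅙*(-8)² = -⅙*64 = -32/3 ≈ -10.667)
H(o) = o*(-4 + 2*o)
n = 437 (n = 2*(-18)*(-2 - 18) - 283 = 2*(-18)*(-20) - 283 = 720 - 283 = 437)
m = 448 (m = -7*(-32/3)*6 = (224/3)*6 = 448)
(m + n)² = (448 + 437)² = 885² = 783225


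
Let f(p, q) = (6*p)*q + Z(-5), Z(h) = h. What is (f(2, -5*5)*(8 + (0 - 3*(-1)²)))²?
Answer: 2325625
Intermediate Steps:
f(p, q) = -5 + 6*p*q (f(p, q) = (6*p)*q - 5 = 6*p*q - 5 = -5 + 6*p*q)
(f(2, -5*5)*(8 + (0 - 3*(-1)²)))² = ((-5 + 6*2*(-5*5))*(8 + (0 - 3*(-1)²)))² = ((-5 + 6*2*(-25))*(8 + (0 - 3*1)))² = ((-5 - 300)*(8 + (0 - 3)))² = (-305*(8 - 3))² = (-305*5)² = (-1525)² = 2325625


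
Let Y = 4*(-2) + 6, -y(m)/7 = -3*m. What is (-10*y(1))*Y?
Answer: 420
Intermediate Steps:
y(m) = 21*m (y(m) = -(-21)*m = 21*m)
Y = -2 (Y = -8 + 6 = -2)
(-10*y(1))*Y = -210*(-2) = 420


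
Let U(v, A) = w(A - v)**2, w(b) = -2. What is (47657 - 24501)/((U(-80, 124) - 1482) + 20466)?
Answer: 5789/4747 ≈ 1.2195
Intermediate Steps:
U(v, A) = 4 (U(v, A) = (-2)**2 = 4)
(47657 - 24501)/((U(-80, 124) - 1482) + 20466) = (47657 - 24501)/((4 - 1482) + 20466) = 23156/(-1478 + 20466) = 23156/18988 = 23156*(1/18988) = 5789/4747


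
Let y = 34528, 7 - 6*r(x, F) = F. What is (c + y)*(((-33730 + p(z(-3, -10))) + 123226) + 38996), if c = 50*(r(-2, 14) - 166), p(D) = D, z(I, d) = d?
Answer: 10086993338/3 ≈ 3.3623e+9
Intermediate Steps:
r(x, F) = 7/6 - F/6
c = -25075/3 (c = 50*((7/6 - 1/6*14) - 166) = 50*((7/6 - 7/3) - 166) = 50*(-7/6 - 166) = 50*(-1003/6) = -25075/3 ≈ -8358.3)
(c + y)*(((-33730 + p(z(-3, -10))) + 123226) + 38996) = (-25075/3 + 34528)*(((-33730 - 10) + 123226) + 38996) = 78509*((-33740 + 123226) + 38996)/3 = 78509*(89486 + 38996)/3 = (78509/3)*128482 = 10086993338/3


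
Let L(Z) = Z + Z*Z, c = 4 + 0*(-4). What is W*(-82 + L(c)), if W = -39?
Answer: 2418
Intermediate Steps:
c = 4 (c = 4 + 0 = 4)
L(Z) = Z + Z**2
W*(-82 + L(c)) = -39*(-82 + 4*(1 + 4)) = -39*(-82 + 4*5) = -39*(-82 + 20) = -39*(-62) = 2418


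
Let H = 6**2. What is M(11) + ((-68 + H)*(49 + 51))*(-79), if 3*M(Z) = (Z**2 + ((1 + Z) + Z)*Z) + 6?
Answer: 758780/3 ≈ 2.5293e+5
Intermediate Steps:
H = 36
M(Z) = 2 + Z**2/3 + Z*(1 + 2*Z)/3 (M(Z) = ((Z**2 + ((1 + Z) + Z)*Z) + 6)/3 = ((Z**2 + (1 + 2*Z)*Z) + 6)/3 = ((Z**2 + Z*(1 + 2*Z)) + 6)/3 = (6 + Z**2 + Z*(1 + 2*Z))/3 = 2 + Z**2/3 + Z*(1 + 2*Z)/3)
M(11) + ((-68 + H)*(49 + 51))*(-79) = (2 + 11**2 + (1/3)*11) + ((-68 + 36)*(49 + 51))*(-79) = (2 + 121 + 11/3) - 32*100*(-79) = 380/3 - 3200*(-79) = 380/3 + 252800 = 758780/3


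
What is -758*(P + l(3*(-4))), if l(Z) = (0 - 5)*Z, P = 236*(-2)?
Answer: 312296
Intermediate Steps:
P = -472
l(Z) = -5*Z
-758*(P + l(3*(-4))) = -758*(-472 - 15*(-4)) = -758*(-472 - 5*(-12)) = -758*(-472 + 60) = -758*(-412) = 312296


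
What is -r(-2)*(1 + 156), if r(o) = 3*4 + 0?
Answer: -1884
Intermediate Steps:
r(o) = 12 (r(o) = 12 + 0 = 12)
-r(-2)*(1 + 156) = -12*(1 + 156) = -12*157 = -1*1884 = -1884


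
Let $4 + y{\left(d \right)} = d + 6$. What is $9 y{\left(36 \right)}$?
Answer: $342$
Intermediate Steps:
$y{\left(d \right)} = 2 + d$ ($y{\left(d \right)} = -4 + \left(d + 6\right) = -4 + \left(6 + d\right) = 2 + d$)
$9 y{\left(36 \right)} = 9 \left(2 + 36\right) = 9 \cdot 38 = 342$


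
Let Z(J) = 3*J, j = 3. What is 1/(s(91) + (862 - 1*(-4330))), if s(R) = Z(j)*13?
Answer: 1/5309 ≈ 0.00018836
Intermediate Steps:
s(R) = 117 (s(R) = (3*3)*13 = 9*13 = 117)
1/(s(91) + (862 - 1*(-4330))) = 1/(117 + (862 - 1*(-4330))) = 1/(117 + (862 + 4330)) = 1/(117 + 5192) = 1/5309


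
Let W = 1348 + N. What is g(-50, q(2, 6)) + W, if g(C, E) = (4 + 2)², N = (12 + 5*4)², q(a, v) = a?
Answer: 2408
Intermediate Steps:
N = 1024 (N = (12 + 20)² = 32² = 1024)
W = 2372 (W = 1348 + 1024 = 2372)
g(C, E) = 36 (g(C, E) = 6² = 36)
g(-50, q(2, 6)) + W = 36 + 2372 = 2408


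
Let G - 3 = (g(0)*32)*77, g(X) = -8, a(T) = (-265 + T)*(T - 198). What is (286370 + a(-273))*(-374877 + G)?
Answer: -212984896048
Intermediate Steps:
a(T) = (-265 + T)*(-198 + T)
G = -19709 (G = 3 - 8*32*77 = 3 - 256*77 = 3 - 19712 = -19709)
(286370 + a(-273))*(-374877 + G) = (286370 + (52470 + (-273)² - 463*(-273)))*(-374877 - 19709) = (286370 + (52470 + 74529 + 126399))*(-394586) = (286370 + 253398)*(-394586) = 539768*(-394586) = -212984896048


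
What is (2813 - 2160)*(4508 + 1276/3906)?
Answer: 5749509586/1953 ≈ 2.9439e+6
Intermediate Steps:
(2813 - 2160)*(4508 + 1276/3906) = 653*(4508 + 1276*(1/3906)) = 653*(4508 + 638/1953) = 653*(8804762/1953) = 5749509586/1953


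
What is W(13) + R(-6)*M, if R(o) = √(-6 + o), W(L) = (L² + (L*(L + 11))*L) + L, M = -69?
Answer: 4238 - 138*I*√3 ≈ 4238.0 - 239.02*I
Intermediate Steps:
W(L) = L + L² + L²*(11 + L) (W(L) = (L² + (L*(11 + L))*L) + L = (L² + L²*(11 + L)) + L = L + L² + L²*(11 + L))
W(13) + R(-6)*M = 13*(1 + 13² + 12*13) + √(-6 - 6)*(-69) = 13*(1 + 169 + 156) + √(-12)*(-69) = 13*326 + (2*I*√3)*(-69) = 4238 - 138*I*√3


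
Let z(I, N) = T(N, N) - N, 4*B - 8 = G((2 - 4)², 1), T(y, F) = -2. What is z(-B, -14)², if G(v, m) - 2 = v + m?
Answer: 144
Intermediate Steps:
G(v, m) = 2 + m + v (G(v, m) = 2 + (v + m) = 2 + (m + v) = 2 + m + v)
B = 15/4 (B = 2 + (2 + 1 + (2 - 4)²)/4 = 2 + (2 + 1 + (-2)²)/4 = 2 + (2 + 1 + 4)/4 = 2 + (¼)*7 = 2 + 7/4 = 15/4 ≈ 3.7500)
z(I, N) = -2 - N
z(-B, -14)² = (-2 - 1*(-14))² = (-2 + 14)² = 12² = 144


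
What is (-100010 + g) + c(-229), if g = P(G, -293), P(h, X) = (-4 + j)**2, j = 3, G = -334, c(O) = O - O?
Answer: -100009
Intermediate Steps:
c(O) = 0
P(h, X) = 1 (P(h, X) = (-4 + 3)**2 = (-1)**2 = 1)
g = 1
(-100010 + g) + c(-229) = (-100010 + 1) + 0 = -100009 + 0 = -100009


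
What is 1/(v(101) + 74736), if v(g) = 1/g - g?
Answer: 101/7538136 ≈ 1.3399e-5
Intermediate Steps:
1/(v(101) + 74736) = 1/((1/101 - 1*101) + 74736) = 1/((1/101 - 101) + 74736) = 1/(-10200/101 + 74736) = 1/(7538136/101) = 101/7538136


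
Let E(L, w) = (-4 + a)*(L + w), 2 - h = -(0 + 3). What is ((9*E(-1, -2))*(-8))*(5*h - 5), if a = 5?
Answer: 4320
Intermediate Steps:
h = 5 (h = 2 - (-1)*(0 + 3) = 2 - (-1)*3 = 2 - 1*(-3) = 2 + 3 = 5)
E(L, w) = L + w (E(L, w) = (-4 + 5)*(L + w) = 1*(L + w) = L + w)
((9*E(-1, -2))*(-8))*(5*h - 5) = ((9*(-1 - 2))*(-8))*(5*5 - 5) = ((9*(-3))*(-8))*(25 - 5) = -27*(-8)*20 = 216*20 = 4320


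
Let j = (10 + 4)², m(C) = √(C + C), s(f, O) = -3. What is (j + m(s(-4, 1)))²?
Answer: (196 + I*√6)² ≈ 38410.0 + 960.2*I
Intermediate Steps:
m(C) = √2*√C (m(C) = √(2*C) = √2*√C)
j = 196 (j = 14² = 196)
(j + m(s(-4, 1)))² = (196 + √2*√(-3))² = (196 + √2*(I*√3))² = (196 + I*√6)²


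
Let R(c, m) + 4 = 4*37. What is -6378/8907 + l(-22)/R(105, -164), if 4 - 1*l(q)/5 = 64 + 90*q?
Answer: 587422/8907 ≈ 65.951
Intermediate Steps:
R(c, m) = 144 (R(c, m) = -4 + 4*37 = -4 + 148 = 144)
l(q) = -300 - 450*q (l(q) = 20 - 5*(64 + 90*q) = 20 + (-320 - 450*q) = -300 - 450*q)
-6378/8907 + l(-22)/R(105, -164) = -6378/8907 + (-300 - 450*(-22))/144 = -6378*1/8907 + (-300 + 9900)*(1/144) = -2126/2969 + 9600*(1/144) = -2126/2969 + 200/3 = 587422/8907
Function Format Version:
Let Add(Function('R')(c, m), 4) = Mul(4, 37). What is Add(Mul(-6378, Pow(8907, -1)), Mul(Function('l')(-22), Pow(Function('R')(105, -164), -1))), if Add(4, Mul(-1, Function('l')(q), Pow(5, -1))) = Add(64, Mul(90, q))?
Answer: Rational(587422, 8907) ≈ 65.951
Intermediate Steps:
Function('R')(c, m) = 144 (Function('R')(c, m) = Add(-4, Mul(4, 37)) = Add(-4, 148) = 144)
Function('l')(q) = Add(-300, Mul(-450, q)) (Function('l')(q) = Add(20, Mul(-5, Add(64, Mul(90, q)))) = Add(20, Add(-320, Mul(-450, q))) = Add(-300, Mul(-450, q)))
Add(Mul(-6378, Pow(8907, -1)), Mul(Function('l')(-22), Pow(Function('R')(105, -164), -1))) = Add(Mul(-6378, Pow(8907, -1)), Mul(Add(-300, Mul(-450, -22)), Pow(144, -1))) = Add(Mul(-6378, Rational(1, 8907)), Mul(Add(-300, 9900), Rational(1, 144))) = Add(Rational(-2126, 2969), Mul(9600, Rational(1, 144))) = Add(Rational(-2126, 2969), Rational(200, 3)) = Rational(587422, 8907)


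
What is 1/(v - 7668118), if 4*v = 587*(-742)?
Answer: -2/15554013 ≈ -1.2858e-7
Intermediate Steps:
v = -217777/2 (v = (587*(-742))/4 = (1/4)*(-435554) = -217777/2 ≈ -1.0889e+5)
1/(v - 7668118) = 1/(-217777/2 - 7668118) = 1/(-15554013/2) = -2/15554013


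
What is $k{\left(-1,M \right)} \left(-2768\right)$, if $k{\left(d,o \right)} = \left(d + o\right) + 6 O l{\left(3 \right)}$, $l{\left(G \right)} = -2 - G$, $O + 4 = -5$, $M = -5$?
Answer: $-730752$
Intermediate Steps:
$O = -9$ ($O = -4 - 5 = -9$)
$k{\left(d,o \right)} = 270 + d + o$ ($k{\left(d,o \right)} = \left(d + o\right) + 6 \left(-9\right) \left(-2 - 3\right) = \left(d + o\right) - 54 \left(-2 - 3\right) = \left(d + o\right) - -270 = \left(d + o\right) + 270 = 270 + d + o$)
$k{\left(-1,M \right)} \left(-2768\right) = \left(270 - 1 - 5\right) \left(-2768\right) = 264 \left(-2768\right) = -730752$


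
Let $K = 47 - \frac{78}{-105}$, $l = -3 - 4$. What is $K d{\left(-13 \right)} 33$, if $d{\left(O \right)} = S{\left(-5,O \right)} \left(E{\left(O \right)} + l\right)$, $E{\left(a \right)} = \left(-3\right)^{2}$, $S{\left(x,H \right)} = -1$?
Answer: $- \frac{110286}{35} \approx -3151.0$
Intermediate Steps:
$E{\left(a \right)} = 9$
$l = -7$ ($l = -3 - 4 = -7$)
$K = \frac{1671}{35}$ ($K = 47 - 78 \left(- \frac{1}{105}\right) = 47 - - \frac{26}{35} = 47 + \frac{26}{35} = \frac{1671}{35} \approx 47.743$)
$d{\left(O \right)} = -2$ ($d{\left(O \right)} = - (9 - 7) = \left(-1\right) 2 = -2$)
$K d{\left(-13 \right)} 33 = \frac{1671}{35} \left(-2\right) 33 = \left(- \frac{3342}{35}\right) 33 = - \frac{110286}{35}$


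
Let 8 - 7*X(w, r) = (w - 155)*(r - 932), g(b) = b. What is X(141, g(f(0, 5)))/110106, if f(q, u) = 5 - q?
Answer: -6485/385371 ≈ -0.016828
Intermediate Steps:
X(w, r) = 8/7 - (-932 + r)*(-155 + w)/7 (X(w, r) = 8/7 - (w - 155)*(r - 932)/7 = 8/7 - (-155 + w)*(-932 + r)/7 = 8/7 - (-932 + r)*(-155 + w)/7)
X(141, g(f(0, 5)))/110106 = (-20636 + 155*(5 - 1*0)/7 + (932/7)*141 - ⅐*(5 - 1*0)*141)/110106 = (-20636 + 155*(5 + 0)/7 + 131412/7 - ⅐*(5 + 0)*141)*(1/110106) = (-20636 + (155/7)*5 + 131412/7 - ⅐*5*141)*(1/110106) = (-20636 + 775/7 + 131412/7 - 705/7)*(1/110106) = -12970/7*1/110106 = -6485/385371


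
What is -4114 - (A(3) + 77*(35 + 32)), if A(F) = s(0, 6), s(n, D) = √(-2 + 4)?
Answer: -9273 - √2 ≈ -9274.4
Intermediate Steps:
s(n, D) = √2
A(F) = √2
-4114 - (A(3) + 77*(35 + 32)) = -4114 - (√2 + 77*(35 + 32)) = -4114 - (√2 + 77*67) = -4114 - (√2 + 5159) = -4114 - (5159 + √2) = -4114 + (-5159 - √2) = -9273 - √2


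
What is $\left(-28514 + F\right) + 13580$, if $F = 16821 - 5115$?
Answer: $-3228$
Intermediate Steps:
$F = 11706$ ($F = 16821 - 5115 = 11706$)
$\left(-28514 + F\right) + 13580 = \left(-28514 + 11706\right) + 13580 = -16808 + 13580 = -3228$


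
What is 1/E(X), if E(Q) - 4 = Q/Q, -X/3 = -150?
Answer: 1/5 ≈ 0.20000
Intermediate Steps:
X = 450 (X = -3*(-150) = 450)
E(Q) = 5 (E(Q) = 4 + Q/Q = 4 + 1 = 5)
1/E(X) = 1/5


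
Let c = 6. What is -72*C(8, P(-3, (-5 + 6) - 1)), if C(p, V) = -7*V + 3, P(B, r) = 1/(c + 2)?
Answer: -153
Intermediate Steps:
P(B, r) = 1/8 (P(B, r) = 1/(6 + 2) = 1/8)
C(p, V) = 3 - 7*V
-72*C(8, P(-3, (-5 + 6) - 1)) = -72*(3 - 7*1/8) = -72*(3 - 7/8) = -72*17/8 = -153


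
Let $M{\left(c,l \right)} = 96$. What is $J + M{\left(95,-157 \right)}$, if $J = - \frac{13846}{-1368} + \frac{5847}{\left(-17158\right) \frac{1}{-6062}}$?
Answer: $\frac{12744747661}{5868036} \approx 2171.9$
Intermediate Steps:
$J = \frac{12181416205}{5868036}$ ($J = \left(-13846\right) \left(- \frac{1}{1368}\right) + \frac{5847}{\left(-17158\right) \left(- \frac{1}{6062}\right)} = \frac{6923}{684} + \frac{5847}{\frac{8579}{3031}} = \frac{6923}{684} + 5847 \cdot \frac{3031}{8579} = \frac{6923}{684} + \frac{17722257}{8579} = \frac{12181416205}{5868036} \approx 2075.9$)
$J + M{\left(95,-157 \right)} = \frac{12181416205}{5868036} + 96 = \frac{12744747661}{5868036}$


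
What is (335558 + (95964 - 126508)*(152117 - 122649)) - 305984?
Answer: -900041018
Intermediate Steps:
(335558 + (95964 - 126508)*(152117 - 122649)) - 305984 = (335558 - 30544*29468) - 305984 = (335558 - 900070592) - 305984 = -899735034 - 305984 = -900041018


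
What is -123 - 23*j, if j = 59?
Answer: -1480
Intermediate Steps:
-123 - 23*j = -123 - 23*59 = -123 - 1357 = -1480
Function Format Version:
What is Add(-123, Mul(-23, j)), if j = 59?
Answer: -1480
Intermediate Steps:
Add(-123, Mul(-23, j)) = Add(-123, Mul(-23, 59)) = Add(-123, -1357) = -1480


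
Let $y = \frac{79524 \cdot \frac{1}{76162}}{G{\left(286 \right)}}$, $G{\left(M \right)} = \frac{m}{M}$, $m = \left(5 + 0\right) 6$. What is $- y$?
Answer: $- \frac{1895322}{190405} \approx -9.9542$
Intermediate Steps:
$m = 30$ ($m = 5 \cdot 6 = 30$)
$G{\left(M \right)} = \frac{30}{M}$
$y = \frac{1895322}{190405}$ ($y = \frac{79524 \cdot \frac{1}{76162}}{30 \cdot \frac{1}{286}} = \frac{39762}{38081 \cdot \frac{15}{143}} = \frac{39762}{38081} \cdot \frac{143}{15} = \frac{1895322}{190405} \approx 9.9542$)
$- y = \left(-1\right) \frac{1895322}{190405} = - \frac{1895322}{190405}$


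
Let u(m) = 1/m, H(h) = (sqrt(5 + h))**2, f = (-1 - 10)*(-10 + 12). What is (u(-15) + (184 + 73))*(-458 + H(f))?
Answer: -366130/3 ≈ -1.2204e+5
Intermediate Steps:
f = -22 (f = -11*2 = -22)
H(h) = 5 + h
(u(-15) + (184 + 73))*(-458 + H(f)) = (1/(-15) + (184 + 73))*(-458 + (5 - 22)) = (-1/15 + 257)*(-458 - 17) = (3854/15)*(-475) = -366130/3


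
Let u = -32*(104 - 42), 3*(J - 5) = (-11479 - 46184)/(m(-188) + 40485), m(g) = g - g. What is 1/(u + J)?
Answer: -13495/26713012 ≈ -0.00050518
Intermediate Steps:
m(g) = 0
J = 61068/13495 (J = 5 + ((-11479 - 46184)/(0 + 40485))/3 = 5 + (-57663/40485)/3 = 5 + (-57663*1/40485)/3 = 5 + (⅓)*(-19221/13495) = 5 - 6407/13495 = 61068/13495 ≈ 4.5252)
u = -1984 (u = -32*62 = -1984)
1/(u + J) = 1/(-1984 + 61068/13495) = 1/(-26713012/13495) = -13495/26713012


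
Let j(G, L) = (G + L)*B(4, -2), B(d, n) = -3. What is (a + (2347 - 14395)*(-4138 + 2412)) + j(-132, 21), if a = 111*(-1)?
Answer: 20795070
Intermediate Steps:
j(G, L) = -3*G - 3*L (j(G, L) = (G + L)*(-3) = -3*G - 3*L)
a = -111
(a + (2347 - 14395)*(-4138 + 2412)) + j(-132, 21) = (-111 + (2347 - 14395)*(-4138 + 2412)) + (-3*(-132) - 3*21) = (-111 - 12048*(-1726)) + (396 - 63) = (-111 + 20794848) + 333 = 20794737 + 333 = 20795070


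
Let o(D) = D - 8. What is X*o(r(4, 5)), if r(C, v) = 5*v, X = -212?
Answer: -3604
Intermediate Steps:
o(D) = -8 + D
X*o(r(4, 5)) = -212*(-8 + 5*5) = -212*(-8 + 25) = -212*17 = -3604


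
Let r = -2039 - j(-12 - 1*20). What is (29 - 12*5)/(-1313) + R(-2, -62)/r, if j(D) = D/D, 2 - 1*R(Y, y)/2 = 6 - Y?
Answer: 6583/223210 ≈ 0.029492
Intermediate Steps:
R(Y, y) = -8 + 2*Y (R(Y, y) = 4 - 2*(6 - Y) = 4 + (-12 + 2*Y) = -8 + 2*Y)
j(D) = 1
r = -2040 (r = -2039 - 1*1 = -2039 - 1 = -2040)
(29 - 12*5)/(-1313) + R(-2, -62)/r = (29 - 12*5)/(-1313) + (-8 + 2*(-2))/(-2040) = (29 - 60)*(-1/1313) + (-8 - 4)*(-1/2040) = -31*(-1/1313) - 12*(-1/2040) = 31/1313 + 1/170 = 6583/223210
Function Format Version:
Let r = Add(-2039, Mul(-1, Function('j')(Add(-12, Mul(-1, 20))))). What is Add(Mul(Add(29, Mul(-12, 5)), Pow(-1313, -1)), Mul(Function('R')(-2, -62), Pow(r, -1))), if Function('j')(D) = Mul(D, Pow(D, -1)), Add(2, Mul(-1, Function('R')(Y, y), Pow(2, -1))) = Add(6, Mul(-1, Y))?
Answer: Rational(6583, 223210) ≈ 0.029492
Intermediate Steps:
Function('R')(Y, y) = Add(-8, Mul(2, Y)) (Function('R')(Y, y) = Add(4, Mul(-2, Add(6, Mul(-1, Y)))) = Add(4, Add(-12, Mul(2, Y))) = Add(-8, Mul(2, Y)))
Function('j')(D) = 1
r = -2040 (r = Add(-2039, Mul(-1, 1)) = Add(-2039, -1) = -2040)
Add(Mul(Add(29, Mul(-12, 5)), Pow(-1313, -1)), Mul(Function('R')(-2, -62), Pow(r, -1))) = Add(Mul(Add(29, Mul(-12, 5)), Pow(-1313, -1)), Mul(Add(-8, Mul(2, -2)), Pow(-2040, -1))) = Add(Mul(Add(29, -60), Rational(-1, 1313)), Mul(Add(-8, -4), Rational(-1, 2040))) = Add(Mul(-31, Rational(-1, 1313)), Mul(-12, Rational(-1, 2040))) = Add(Rational(31, 1313), Rational(1, 170)) = Rational(6583, 223210)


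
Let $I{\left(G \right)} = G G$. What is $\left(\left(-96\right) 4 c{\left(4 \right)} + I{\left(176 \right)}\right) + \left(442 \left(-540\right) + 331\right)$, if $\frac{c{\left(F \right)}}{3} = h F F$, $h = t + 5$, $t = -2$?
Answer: $-262669$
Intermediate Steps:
$I{\left(G \right)} = G^{2}$
$h = 3$ ($h = -2 + 5 = 3$)
$c{\left(F \right)} = 9 F^{2}$ ($c{\left(F \right)} = 3 \cdot 3 F F = 3 \cdot 3 F^{2} = 9 F^{2}$)
$\left(\left(-96\right) 4 c{\left(4 \right)} + I{\left(176 \right)}\right) + \left(442 \left(-540\right) + 331\right) = \left(\left(-96\right) 4 \cdot 9 \cdot 4^{2} + 176^{2}\right) + \left(442 \left(-540\right) + 331\right) = \left(- 384 \cdot 9 \cdot 16 + 30976\right) + \left(-238680 + 331\right) = \left(\left(-384\right) 144 + 30976\right) - 238349 = \left(-55296 + 30976\right) - 238349 = -24320 - 238349 = -262669$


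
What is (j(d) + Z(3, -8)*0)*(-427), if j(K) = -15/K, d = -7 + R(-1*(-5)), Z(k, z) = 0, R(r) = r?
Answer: -6405/2 ≈ -3202.5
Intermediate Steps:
d = -2 (d = -7 - 1*(-5) = -7 + 5 = -2)
(j(d) + Z(3, -8)*0)*(-427) = (-15/(-2) + 0*0)*(-427) = (-15*(-½) + 0)*(-427) = (15/2 + 0)*(-427) = (15/2)*(-427) = -6405/2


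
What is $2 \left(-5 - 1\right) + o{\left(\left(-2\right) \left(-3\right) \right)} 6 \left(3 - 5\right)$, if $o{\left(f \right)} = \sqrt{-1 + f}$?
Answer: $-12 - 12 \sqrt{5} \approx -38.833$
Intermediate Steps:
$2 \left(-5 - 1\right) + o{\left(\left(-2\right) \left(-3\right) \right)} 6 \left(3 - 5\right) = 2 \left(-5 - 1\right) + \sqrt{-1 - -6} \cdot 6 \left(3 - 5\right) = 2 \left(-6\right) + \sqrt{-1 + 6} \cdot 6 \left(-2\right) = -12 + \sqrt{5} \left(-12\right) = -12 - 12 \sqrt{5}$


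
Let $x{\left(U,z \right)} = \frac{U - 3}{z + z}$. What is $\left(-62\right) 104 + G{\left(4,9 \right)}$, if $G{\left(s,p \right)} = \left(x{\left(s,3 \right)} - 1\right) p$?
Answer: $- \frac{12911}{2} \approx -6455.5$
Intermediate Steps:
$x{\left(U,z \right)} = \frac{-3 + U}{2 z}$
$G{\left(s,p \right)} = p \left(- \frac{3}{2} + \frac{s}{6}\right)$ ($G{\left(s,p \right)} = \left(\frac{-3 + s}{2 \cdot 3} - 1\right) p = \left(\frac{1}{2} \cdot \frac{1}{3} \left(-3 + s\right) - 1\right) p = \left(\left(- \frac{1}{2} + \frac{s}{6}\right) - 1\right) p = \left(- \frac{3}{2} + \frac{s}{6}\right) p = p \left(- \frac{3}{2} + \frac{s}{6}\right)$)
$\left(-62\right) 104 + G{\left(4,9 \right)} = \left(-62\right) 104 + \frac{1}{6} \cdot 9 \left(-9 + 4\right) = -6448 + \frac{1}{6} \cdot 9 \left(-5\right) = -6448 - \frac{15}{2} = - \frac{12911}{2}$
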